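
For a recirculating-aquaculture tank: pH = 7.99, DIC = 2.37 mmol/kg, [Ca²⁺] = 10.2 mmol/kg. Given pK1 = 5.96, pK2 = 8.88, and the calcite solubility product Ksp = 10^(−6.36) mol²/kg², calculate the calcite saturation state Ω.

Ω = 6.27

α₂ = 1 / (1 + [H⁺]/K2 + [H⁺]²/(K1K2)) = 1 / (1 + 10^+0.89 + 10^-1.14)
   = 1 / (1 + 7.7625 + 0.072444) = 1/8.8349 = 0.1132
[CO3²⁻] = α₂ × DIC = 0.1132 × 2.37 = 0.2683 mmol/kg
Ksp = 10^(−6.36) = 4.365×10^-7
Ω = [Ca²⁺][CO3²⁻]/Ksp = (10.2×10^-3)(2.683×10^-4) / 4.365×10^-7 = 6.27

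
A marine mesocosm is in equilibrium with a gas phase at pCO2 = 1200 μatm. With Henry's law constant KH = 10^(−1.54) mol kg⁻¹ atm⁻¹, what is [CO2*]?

KH = 10^(−1.54) = 2.884×10^-2 mol kg⁻¹ atm⁻¹
[CO2*] = KH · pCO2 = 2.884×10^-2 × 1200×10^-6 atm = 3.46×10^-5 mol/kg

[CO2*] = 34.6 μmol/kg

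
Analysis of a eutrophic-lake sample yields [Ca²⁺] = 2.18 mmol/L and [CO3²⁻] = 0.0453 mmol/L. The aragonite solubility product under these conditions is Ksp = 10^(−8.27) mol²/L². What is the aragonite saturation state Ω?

Ω = 18.4

Ksp = 10^(−8.27) = 5.370×10^-9
Ω = [Ca²⁺][CO3²⁻]/Ksp = (2.18×10^-3)(0.0453×10^-3) / 5.370×10^-9 = 18.4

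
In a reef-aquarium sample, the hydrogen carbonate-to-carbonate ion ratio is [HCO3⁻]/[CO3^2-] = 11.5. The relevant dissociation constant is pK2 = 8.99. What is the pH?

pH = 7.93

From K2 = [H⁺][CO3^2-]/[HCO3⁻]:  pH = pK2 − log₁₀([HCO3⁻]/[CO3^2-])
log₁₀(11.5) = +1.061
pH = 8.99 − (+1.061) = 7.93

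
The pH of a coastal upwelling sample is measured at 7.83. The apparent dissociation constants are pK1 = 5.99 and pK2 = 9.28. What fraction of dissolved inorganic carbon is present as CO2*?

α₀ = 0.0138

α₀ = 1 / (1 + K1/[H⁺] + K1K2/[H⁺]²) = 1 / (1 + 10^+1.84 + 10^+0.39)
   = 1 / (1 + 69.183 + 2.4547) = 1/72.638 = 0.01377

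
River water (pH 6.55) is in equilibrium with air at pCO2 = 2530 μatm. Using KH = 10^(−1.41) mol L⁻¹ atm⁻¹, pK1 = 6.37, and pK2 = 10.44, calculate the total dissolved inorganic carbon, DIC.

[CO2*] = KH · pCO2 = 10^(−1.41) × 2530×10^-6 = 9.843×10^-5 mol/L
α₀ = 1/(1 + K1/[H⁺] + K1K2/[H⁺]²) = 1/(1 + 10^+0.18 + 10^-3.71) = 0.3978
DIC = [CO2*]/α₀ = 9.843×10^-5 / 0.3978 = 0.247 mmol/L

DIC = 0.247 mmol/L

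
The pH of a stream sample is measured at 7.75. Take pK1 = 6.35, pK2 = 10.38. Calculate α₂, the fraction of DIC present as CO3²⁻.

α₂ = 1 / (1 + [H⁺]/K2 + [H⁺]²/(K1K2)) = 1 / (1 + 10^+2.63 + 10^+1.23)
   = 1 / (1 + 426.58 + 16.982) = 1/444.56 = 0.002249

α₂ = 0.00225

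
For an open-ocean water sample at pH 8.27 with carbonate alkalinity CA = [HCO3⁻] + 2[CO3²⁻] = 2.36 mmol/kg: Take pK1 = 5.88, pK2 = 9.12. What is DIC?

DIC = 2.11 mmol/kg

CA = [HCO3⁻] + 2[CO3²⁻] = (α₁ + 2α₂)·DIC
At pH 8.27: [H⁺]/K1 = 10^-2.39 = 0.0040738, K2/[H⁺] = 10^-0.85 = 0.14125
α₁ = 1/(1 + 0.0040738 + 0.14125) = 1/1.1453 = 0.8731; α₂ = α₁·K2/[H⁺] = 0.1233
α₁ + 2α₂ = 1.1198
DIC = CA / (α₁ + 2α₂) = 2.36 / 1.1198 = 2.11 mmol/kg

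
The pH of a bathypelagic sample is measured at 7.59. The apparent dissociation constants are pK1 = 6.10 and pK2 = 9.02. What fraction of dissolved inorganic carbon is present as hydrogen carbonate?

α₁ = 0.935

α₁ = 1 / (1 + [H⁺]/K1 + K2/[H⁺]) = 1 / (1 + 10^-1.49 + 10^-1.43)
   = 1 / (1 + 0.032359 + 0.037154) = 1/1.0695 = 0.9350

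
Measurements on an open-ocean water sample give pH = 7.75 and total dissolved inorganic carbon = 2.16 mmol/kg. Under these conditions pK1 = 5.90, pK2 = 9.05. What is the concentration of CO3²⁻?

[CO3²⁻] = 0.102 mmol/kg

α₂ = 1 / (1 + [H⁺]/K2 + [H⁺]²/(K1K2)) = 1 / (1 + 10^+1.30 + 10^-0.55)
   = 1 / (1 + 19.953 + 0.28184) = 1/21.234 = 0.04709
[CO3²⁻] = α₂ × DIC = 0.04709 × 2.16 = 0.102 mmol/kg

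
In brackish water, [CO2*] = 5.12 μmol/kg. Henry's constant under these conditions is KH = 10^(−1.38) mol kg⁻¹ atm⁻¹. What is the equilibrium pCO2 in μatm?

pCO2 = 123 μatm

KH = 10^(−1.38) = 4.169×10^-2 mol kg⁻¹ atm⁻¹
pCO2 = [CO2*]/KH = 5.12×10^-6 / 4.169×10^-2 = 1.23×10^-4 atm = 123 μatm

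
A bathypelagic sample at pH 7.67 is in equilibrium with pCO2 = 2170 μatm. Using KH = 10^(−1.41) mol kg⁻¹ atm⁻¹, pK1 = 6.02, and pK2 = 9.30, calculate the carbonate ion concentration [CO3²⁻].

[CO2*] = KH · pCO2 = 10^(−1.41) × 2170×10^-6 = 8.442×10^-5 mol/kg
α₀ = 1/(1 + K1/[H⁺] + K1K2/[H⁺]²) = 1/(1 + 10^+1.65 + 10^+0.02) = 0.02141
DIC = [CO2*]/α₀ = 8.442×10^-5 / 0.02141 = 3.944 mmol/kg
[CO3²⁻] = α₂·DIC; α₂ = 0.02242, so [CO3²⁻] = 0.02242 × 3.944 = 0.0884 mmol/kg

[CO3²⁻] = 0.0884 mmol/kg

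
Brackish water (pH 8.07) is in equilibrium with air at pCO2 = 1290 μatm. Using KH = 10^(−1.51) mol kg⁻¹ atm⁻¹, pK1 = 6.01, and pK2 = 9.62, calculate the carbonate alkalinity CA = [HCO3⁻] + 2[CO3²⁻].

[CO2*] = KH · pCO2 = 10^(−1.51) × 1290×10^-6 = 3.986×10^-5 mol/kg
α₀ = 1/(1 + K1/[H⁺] + K1K2/[H⁺]²) = 1/(1 + 10^+2.06 + 10^+0.51) = 0.008400
DIC = [CO2*]/α₀ = 3.986×10^-5 / 0.008400 = 4.746 mmol/kg
CA = (α₁ + 2α₂)·DIC = (0.9644 + 2×0.02718) × 4.746 = 4.84 mmol/kg

CA = 4.84 mmol/kg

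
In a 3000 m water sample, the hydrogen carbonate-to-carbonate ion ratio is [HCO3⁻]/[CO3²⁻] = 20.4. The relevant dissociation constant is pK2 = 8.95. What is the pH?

pH = 7.64

From K2 = [H⁺][CO3²⁻]/[HCO3⁻]:  pH = pK2 − log₁₀([HCO3⁻]/[CO3²⁻])
log₁₀(20.4) = +1.310
pH = 8.95 − (+1.310) = 7.64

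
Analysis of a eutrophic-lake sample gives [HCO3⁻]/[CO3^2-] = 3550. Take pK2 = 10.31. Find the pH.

pH = 6.76

From K2 = [H⁺][CO3^2-]/[HCO3⁻]:  pH = pK2 − log₁₀([HCO3⁻]/[CO3^2-])
log₁₀(3550) = +3.550
pH = 10.31 − (+3.550) = 6.76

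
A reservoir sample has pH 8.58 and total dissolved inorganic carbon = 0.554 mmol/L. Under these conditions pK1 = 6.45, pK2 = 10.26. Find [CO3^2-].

α₂ = 1 / (1 + [H⁺]/K2 + [H⁺]²/(K1K2)) = 1 / (1 + 10^+1.68 + 10^-0.45)
   = 1 / (1 + 47.863 + 0.35481) = 1/49.218 = 0.02032
[CO3²⁻] = α₂ × DIC = 0.02032 × 0.554 = 0.0113 mmol/L = 11.3 μmol/L

[CO3²⁻] = 11.3 μmol/L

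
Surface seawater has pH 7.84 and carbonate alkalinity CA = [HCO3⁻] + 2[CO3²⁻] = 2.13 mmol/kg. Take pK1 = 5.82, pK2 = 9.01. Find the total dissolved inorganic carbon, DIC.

DIC = 2.02 mmol/kg

CA = [HCO3⁻] + 2[CO3²⁻] = (α₁ + 2α₂)·DIC
At pH 7.84: [H⁺]/K1 = 10^-2.02 = 0.0095499, K2/[H⁺] = 10^-1.17 = 0.067608
α₁ = 1/(1 + 0.0095499 + 0.067608) = 1/1.0772 = 0.9284; α₂ = α₁·K2/[H⁺] = 0.06277
α₁ + 2α₂ = 1.0539
DIC = CA / (α₁ + 2α₂) = 2.13 / 1.0539 = 2.02 mmol/kg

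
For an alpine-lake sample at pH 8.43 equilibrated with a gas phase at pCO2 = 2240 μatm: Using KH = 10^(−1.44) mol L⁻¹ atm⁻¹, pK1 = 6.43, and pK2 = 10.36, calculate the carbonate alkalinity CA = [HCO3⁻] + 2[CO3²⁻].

CA = 8.32 mmol/L

[CO2*] = KH · pCO2 = 10^(−1.44) × 2240×10^-6 = 8.133×10^-5 mol/L
α₀ = 1/(1 + K1/[H⁺] + K1K2/[H⁺]²) = 1/(1 + 10^+2.00 + 10^+0.07) = 0.009787
DIC = [CO2*]/α₀ = 8.133×10^-5 / 0.009787 = 8.310 mmol/L
CA = (α₁ + 2α₂)·DIC = (0.9787 + 2×0.01150) × 8.310 = 8.32 mmol/L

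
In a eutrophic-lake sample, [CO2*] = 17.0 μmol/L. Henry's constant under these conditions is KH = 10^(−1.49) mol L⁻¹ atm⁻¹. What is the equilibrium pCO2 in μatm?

KH = 10^(−1.49) = 3.236×10^-2 mol L⁻¹ atm⁻¹
pCO2 = [CO2*]/KH = 17.0×10^-6 / 3.236×10^-2 = 5.25×10^-4 atm = 525 μatm

pCO2 = 525 μatm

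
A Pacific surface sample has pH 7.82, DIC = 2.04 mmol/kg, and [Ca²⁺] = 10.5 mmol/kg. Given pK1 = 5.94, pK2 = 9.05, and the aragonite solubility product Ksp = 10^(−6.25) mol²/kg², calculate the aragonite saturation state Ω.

α₂ = 1 / (1 + [H⁺]/K2 + [H⁺]²/(K1K2)) = 1 / (1 + 10^+1.23 + 10^-0.65)
   = 1 / (1 + 16.982 + 0.22387) = 1/18.206 = 0.05493
[CO3²⁻] = α₂ × DIC = 0.05493 × 2.04 = 0.1120 mmol/kg
Ksp = 10^(−6.25) = 5.623×10^-7
Ω = [Ca²⁺][CO3²⁻]/Ksp = (10.5×10^-3)(1.120×10^-4) / 5.623×10^-7 = 2.09

Ω = 2.09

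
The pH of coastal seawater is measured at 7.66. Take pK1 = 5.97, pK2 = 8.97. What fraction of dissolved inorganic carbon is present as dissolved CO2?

α₀ = 1 / (1 + K1/[H⁺] + K1K2/[H⁺]²) = 1 / (1 + 10^+1.69 + 10^+0.38)
   = 1 / (1 + 48.978 + 2.3988) = 1/52.377 = 0.01909

α₀ = 0.0191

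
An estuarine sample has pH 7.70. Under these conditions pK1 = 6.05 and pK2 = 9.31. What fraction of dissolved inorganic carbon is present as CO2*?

α₀ = 0.0214

α₀ = 1 / (1 + K1/[H⁺] + K1K2/[H⁺]²) = 1 / (1 + 10^+1.65 + 10^+0.04)
   = 1 / (1 + 44.668 + 1.0965) = 1/46.765 = 0.02138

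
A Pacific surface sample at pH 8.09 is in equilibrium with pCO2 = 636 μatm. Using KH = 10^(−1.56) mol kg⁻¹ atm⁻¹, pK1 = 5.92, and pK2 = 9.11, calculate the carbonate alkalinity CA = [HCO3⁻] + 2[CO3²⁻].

CA = 3.09 mmol/kg

[CO2*] = KH · pCO2 = 10^(−1.56) × 636×10^-6 = 1.752×10^-5 mol/kg
α₀ = 1/(1 + K1/[H⁺] + K1K2/[H⁺]²) = 1/(1 + 10^+2.17 + 10^+1.15) = 0.006134
DIC = [CO2*]/α₀ = 1.752×10^-5 / 0.006134 = 2.856 mmol/kg
CA = (α₁ + 2α₂)·DIC = (0.9072 + 2×0.08664) × 2.856 = 3.09 mmol/kg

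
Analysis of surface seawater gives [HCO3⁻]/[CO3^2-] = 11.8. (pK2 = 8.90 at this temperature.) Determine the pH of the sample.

pH = 7.83

From K2 = [H⁺][CO3^2-]/[HCO3⁻]:  pH = pK2 − log₁₀([HCO3⁻]/[CO3^2-])
log₁₀(11.8) = +1.072
pH = 8.90 − (+1.072) = 7.83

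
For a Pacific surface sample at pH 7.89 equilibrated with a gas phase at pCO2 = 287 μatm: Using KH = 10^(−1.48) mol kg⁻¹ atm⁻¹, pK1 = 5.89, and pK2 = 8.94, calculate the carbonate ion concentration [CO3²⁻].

[CO2*] = KH · pCO2 = 10^(−1.48) × 287×10^-6 = 9.503×10^-6 mol/kg
α₀ = 1/(1 + K1/[H⁺] + K1K2/[H⁺]²) = 1/(1 + 10^+2.00 + 10^+0.95) = 0.009098
DIC = [CO2*]/α₀ = 9.503×10^-6 / 0.009098 = 1.045 mmol/kg
[CO3²⁻] = α₂·DIC; α₂ = 0.08109, so [CO3²⁻] = 0.08109 × 1.045 = 0.0847 mmol/kg

[CO3²⁻] = 0.0847 mmol/kg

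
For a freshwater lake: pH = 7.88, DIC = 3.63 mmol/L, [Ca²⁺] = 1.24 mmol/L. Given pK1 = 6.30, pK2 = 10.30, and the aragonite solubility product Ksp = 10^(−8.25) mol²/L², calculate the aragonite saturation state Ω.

α₂ = 1 / (1 + [H⁺]/K2 + [H⁺]²/(K1K2)) = 1 / (1 + 10^+2.42 + 10^+0.84)
   = 1 / (1 + 263.03 + 6.9183) = 1/270.95 = 0.003691
[CO3²⁻] = α₂ × DIC = 0.003691 × 3.63 = 0.01340 mmol/L = 13.40 μmol/L
Ksp = 10^(−8.25) = 5.623×10^-9
Ω = [Ca²⁺][CO3²⁻]/Ksp = (1.24×10^-3)(1.340×10^-5) / 5.623×10^-9 = 2.95

Ω = 2.95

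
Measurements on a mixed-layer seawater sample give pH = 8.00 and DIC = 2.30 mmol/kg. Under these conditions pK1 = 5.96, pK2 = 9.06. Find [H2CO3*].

α₀ = 1 / (1 + K1/[H⁺] + K1K2/[H⁺]²) = 1 / (1 + 10^+2.04 + 10^+0.98)
   = 1 / (1 + 109.65 + 9.5499) = 1/120.20 = 0.008320
[CO2*] = α₀ × DIC = 0.008320 × 2.30 = 0.0191 mmol/kg = 19.1 μmol/kg

[CO2*] = 19.1 μmol/kg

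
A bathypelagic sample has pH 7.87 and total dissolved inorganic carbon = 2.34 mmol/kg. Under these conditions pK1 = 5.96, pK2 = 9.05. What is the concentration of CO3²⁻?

[CO3²⁻] = 0.143 mmol/kg

α₂ = 1 / (1 + [H⁺]/K2 + [H⁺]²/(K1K2)) = 1 / (1 + 10^+1.18 + 10^-0.73)
   = 1 / (1 + 15.136 + 0.18621) = 1/16.322 = 0.06127
[CO3²⁻] = α₂ × DIC = 0.06127 × 2.34 = 0.143 mmol/kg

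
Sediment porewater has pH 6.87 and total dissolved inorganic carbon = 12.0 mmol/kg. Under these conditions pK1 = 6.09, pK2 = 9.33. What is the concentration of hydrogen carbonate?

[HCO3⁻] = 10.3 mmol/kg

α₁ = 1 / (1 + [H⁺]/K1 + K2/[H⁺]) = 1 / (1 + 10^-0.78 + 10^-2.46)
   = 1 / (1 + 0.16596 + 0.0034674) = 1/1.1694 = 0.8551
[HCO3⁻] = α₁ × DIC = 0.8551 × 12.0 = 10.3 mmol/kg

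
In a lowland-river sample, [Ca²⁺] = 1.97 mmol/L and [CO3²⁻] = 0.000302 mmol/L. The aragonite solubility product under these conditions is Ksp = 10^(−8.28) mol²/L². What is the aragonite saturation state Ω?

Ω = 0.113

Ksp = 10^(−8.28) = 5.248×10^-9
Ω = [Ca²⁺][CO3²⁻]/Ksp = (1.97×10^-3)(0.000302×10^-3) / 5.248×10^-9 = 0.113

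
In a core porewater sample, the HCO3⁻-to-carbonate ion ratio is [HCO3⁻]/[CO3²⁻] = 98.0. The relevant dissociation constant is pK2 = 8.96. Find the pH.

pH = 6.97

From K2 = [H⁺][CO3²⁻]/[HCO3⁻]:  pH = pK2 − log₁₀([HCO3⁻]/[CO3²⁻])
log₁₀(98.0) = +1.991
pH = 8.96 − (+1.991) = 6.97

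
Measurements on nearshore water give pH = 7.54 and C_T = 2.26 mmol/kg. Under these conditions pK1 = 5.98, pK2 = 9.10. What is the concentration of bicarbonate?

α₁ = 1 / (1 + [H⁺]/K1 + K2/[H⁺]) = 1 / (1 + 10^-1.56 + 10^-1.56)
   = 1 / (1 + 0.027542 + 0.027542) = 1/1.0551 = 0.9478
[HCO3⁻] = α₁ × DIC = 0.9478 × 2.26 = 2.14 mmol/kg

[HCO3⁻] = 2.14 mmol/kg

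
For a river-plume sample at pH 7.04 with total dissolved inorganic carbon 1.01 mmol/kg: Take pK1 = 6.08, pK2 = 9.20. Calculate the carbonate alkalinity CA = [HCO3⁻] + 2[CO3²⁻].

CA = 0.917 mmol/kg

CA = [HCO3⁻] + 2[CO3²⁻] = (α₁ + 2α₂)·DIC
At pH 7.04: [H⁺]/K1 = 10^-0.96 = 0.10965, K2/[H⁺] = 10^-2.16 = 0.0069183
α₁ = 1/(1 + 0.10965 + 0.0069183) = 1/1.1166 = 0.8956; α₂ = α₁·K2/[H⁺] = 0.006196
α₁ + 2α₂ = 0.9080
CA = 0.9080 × 1.01 = 0.917 mmol/kg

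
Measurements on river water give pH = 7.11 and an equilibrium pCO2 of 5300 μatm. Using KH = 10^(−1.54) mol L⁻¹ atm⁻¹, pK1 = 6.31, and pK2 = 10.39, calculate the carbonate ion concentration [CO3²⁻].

[CO2*] = KH · pCO2 = 10^(−1.54) × 5300×10^-6 = 1.529×10^-4 mol/L
α₀ = 1/(1 + K1/[H⁺] + K1K2/[H⁺]²) = 1/(1 + 10^+0.80 + 10^-2.48) = 0.1367
DIC = [CO2*]/α₀ = 1.529×10^-4 / 0.1367 = 1.118 mmol/L
[CO3²⁻] = α₂·DIC; α₂ = 0.0004528, so [CO3²⁻] = 0.0004528 × 1.118 = 0.000506 mmol/L = 0.506 μmol/L

[CO3²⁻] = 0.506 μmol/L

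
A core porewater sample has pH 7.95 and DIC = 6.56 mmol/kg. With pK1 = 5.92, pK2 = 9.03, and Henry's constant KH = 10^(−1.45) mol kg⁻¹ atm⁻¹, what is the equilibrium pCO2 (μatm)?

α₀ = 1 / (1 + K1/[H⁺] + K1K2/[H⁺]²) = 1 / (1 + 10^+2.03 + 10^+0.95)
   = 1 / (1 + 107.15 + 8.9125) = 1/117.06 = 0.008542
[CO2*] = α₀ × DIC = 0.008542 × 6.56 = 0.05604 mmol/kg
pCO2 = [CO2*]/KH = 5.604×10^-5 / 3.548×10^-2 = 1580 μatm

pCO2 = 1580 μatm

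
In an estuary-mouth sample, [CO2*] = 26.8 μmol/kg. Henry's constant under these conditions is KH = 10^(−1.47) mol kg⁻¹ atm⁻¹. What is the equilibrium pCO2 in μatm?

pCO2 = 791 μatm

KH = 10^(−1.47) = 3.388×10^-2 mol kg⁻¹ atm⁻¹
pCO2 = [CO2*]/KH = 26.8×10^-6 / 3.388×10^-2 = 7.91×10^-4 atm = 791 μatm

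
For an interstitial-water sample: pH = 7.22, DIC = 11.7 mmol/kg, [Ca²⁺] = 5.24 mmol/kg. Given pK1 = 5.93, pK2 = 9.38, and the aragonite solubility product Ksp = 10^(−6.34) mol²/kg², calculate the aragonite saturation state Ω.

α₂ = 1 / (1 + [H⁺]/K2 + [H⁺]²/(K1K2)) = 1 / (1 + 10^+2.16 + 10^+0.87)
   = 1 / (1 + 144.54 + 7.4131) = 1/152.96 = 0.006538
[CO3²⁻] = α₂ × DIC = 0.006538 × 11.7 = 0.07649 mmol/kg
Ksp = 10^(−6.34) = 4.571×10^-7
Ω = [Ca²⁺][CO3²⁻]/Ksp = (5.24×10^-3)(7.649×10^-5) / 4.571×10^-7 = 0.877

Ω = 0.877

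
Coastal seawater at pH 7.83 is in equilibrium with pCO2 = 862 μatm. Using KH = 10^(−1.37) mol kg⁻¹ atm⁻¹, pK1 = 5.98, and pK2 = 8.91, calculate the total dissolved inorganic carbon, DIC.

DIC = 2.86 mmol/kg

[CO2*] = KH · pCO2 = 10^(−1.37) × 862×10^-6 = 3.677×10^-5 mol/kg
α₀ = 1/(1 + K1/[H⁺] + K1K2/[H⁺]²) = 1/(1 + 10^+1.85 + 10^+0.77) = 0.01287
DIC = [CO2*]/α₀ = 3.677×10^-5 / 0.01287 = 2.86 mmol/kg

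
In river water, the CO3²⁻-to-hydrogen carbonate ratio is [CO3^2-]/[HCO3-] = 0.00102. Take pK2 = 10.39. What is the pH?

pH = 7.40

From K2 = [H⁺][CO3^2-]/[HCO3-]:  pH = pK2 + log₁₀([CO3^2-]/[HCO3-])
log₁₀(0.00102) = -2.991
pH = 10.39 + (-2.991) = 7.40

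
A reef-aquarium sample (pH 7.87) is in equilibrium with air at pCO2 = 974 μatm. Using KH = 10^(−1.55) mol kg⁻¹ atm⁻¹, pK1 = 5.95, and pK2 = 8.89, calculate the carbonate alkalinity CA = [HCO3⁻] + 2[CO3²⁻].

CA = 2.72 mmol/kg

[CO2*] = KH · pCO2 = 10^(−1.55) × 974×10^-6 = 2.745×10^-5 mol/kg
α₀ = 1/(1 + K1/[H⁺] + K1K2/[H⁺]²) = 1/(1 + 10^+1.92 + 10^+0.90) = 0.01086
DIC = [CO2*]/α₀ = 2.745×10^-5 / 0.01086 = 2.529 mmol/kg
CA = (α₁ + 2α₂)·DIC = (0.9029 + 2×0.08623) × 2.529 = 2.72 mmol/kg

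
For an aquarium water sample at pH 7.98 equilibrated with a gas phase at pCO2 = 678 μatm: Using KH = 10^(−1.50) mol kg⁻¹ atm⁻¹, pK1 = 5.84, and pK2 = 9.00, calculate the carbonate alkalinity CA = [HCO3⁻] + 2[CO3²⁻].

CA = 3.52 mmol/kg

[CO2*] = KH · pCO2 = 10^(−1.50) × 678×10^-6 = 2.144×10^-5 mol/kg
α₀ = 1/(1 + K1/[H⁺] + K1K2/[H⁺]²) = 1/(1 + 10^+2.14 + 10^+1.12) = 0.006569
DIC = [CO2*]/α₀ = 2.144×10^-5 / 0.006569 = 3.264 mmol/kg
CA = (α₁ + 2α₂)·DIC = (0.9068 + 2×0.08660) × 3.264 = 3.52 mmol/kg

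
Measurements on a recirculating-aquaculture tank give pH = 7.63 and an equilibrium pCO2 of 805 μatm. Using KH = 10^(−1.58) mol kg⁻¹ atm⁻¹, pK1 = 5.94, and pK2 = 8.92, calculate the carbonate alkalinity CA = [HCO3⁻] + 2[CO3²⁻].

CA = 1.14 mmol/kg

[CO2*] = KH · pCO2 = 10^(−1.58) × 805×10^-6 = 2.117×10^-5 mol/kg
α₀ = 1/(1 + K1/[H⁺] + K1K2/[H⁺]²) = 1/(1 + 10^+1.69 + 10^+0.40) = 0.01905
DIC = [CO2*]/α₀ = 2.117×10^-5 / 0.01905 = 1.111 mmol/kg
CA = (α₁ + 2α₂)·DIC = (0.9331 + 2×0.04785) × 1.111 = 1.14 mmol/kg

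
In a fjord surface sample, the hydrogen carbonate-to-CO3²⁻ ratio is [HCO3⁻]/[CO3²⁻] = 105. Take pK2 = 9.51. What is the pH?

From K2 = [H⁺][CO3²⁻]/[HCO3⁻]:  pH = pK2 − log₁₀([HCO3⁻]/[CO3²⁻])
log₁₀(105) = +2.021
pH = 9.51 − (+2.021) = 7.49

pH = 7.49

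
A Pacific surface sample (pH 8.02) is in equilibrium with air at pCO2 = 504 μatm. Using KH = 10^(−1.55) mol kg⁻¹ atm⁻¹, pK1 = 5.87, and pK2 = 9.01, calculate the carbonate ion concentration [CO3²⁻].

[CO2*] = KH · pCO2 = 10^(−1.55) × 504×10^-6 = 1.420×10^-5 mol/kg
α₀ = 1/(1 + K1/[H⁺] + K1K2/[H⁺]²) = 1/(1 + 10^+2.15 + 10^+1.16) = 0.006381
DIC = [CO2*]/α₀ = 1.420×10^-5 / 0.006381 = 2.226 mmol/kg
[CO3²⁻] = α₂·DIC; α₂ = 0.09224, so [CO3²⁻] = 0.09224 × 2.226 = 0.205 mmol/kg

[CO3²⁻] = 0.205 mmol/kg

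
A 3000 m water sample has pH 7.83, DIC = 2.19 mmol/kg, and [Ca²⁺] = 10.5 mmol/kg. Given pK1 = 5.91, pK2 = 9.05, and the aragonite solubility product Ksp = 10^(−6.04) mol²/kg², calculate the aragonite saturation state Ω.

Ω = 1.42

α₂ = 1 / (1 + [H⁺]/K2 + [H⁺]²/(K1K2)) = 1 / (1 + 10^+1.22 + 10^-0.70)
   = 1 / (1 + 16.596 + 0.19953) = 1/17.795 = 0.05619
[CO3²⁻] = α₂ × DIC = 0.05619 × 2.19 = 0.1231 mmol/kg
Ksp = 10^(−6.04) = 9.120×10^-7
Ω = [Ca²⁺][CO3²⁻]/Ksp = (10.5×10^-3)(1.231×10^-4) / 9.120×10^-7 = 1.42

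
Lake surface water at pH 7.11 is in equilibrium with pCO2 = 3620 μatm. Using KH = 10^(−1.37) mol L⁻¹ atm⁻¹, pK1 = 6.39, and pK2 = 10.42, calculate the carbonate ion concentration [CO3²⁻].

[CO2*] = KH · pCO2 = 10^(−1.37) × 3620×10^-6 = 1.544×10^-4 mol/L
α₀ = 1/(1 + K1/[H⁺] + K1K2/[H⁺]²) = 1/(1 + 10^+0.72 + 10^-2.59) = 0.1600
DIC = [CO2*]/α₀ = 1.544×10^-4 / 0.1600 = 0.9652 mmol/L
[CO3²⁻] = α₂·DIC; α₂ = 0.0004112, so [CO3²⁻] = 0.0004112 × 0.9652 = 0.000397 mmol/L = 0.397 μmol/L

[CO3²⁻] = 0.397 μmol/L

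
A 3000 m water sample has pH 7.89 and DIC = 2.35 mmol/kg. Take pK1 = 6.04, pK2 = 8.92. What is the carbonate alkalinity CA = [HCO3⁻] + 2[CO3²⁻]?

CA = [HCO3⁻] + 2[CO3²⁻] = (α₁ + 2α₂)·DIC
At pH 7.89: [H⁺]/K1 = 10^-1.85 = 0.014125, K2/[H⁺] = 10^-1.03 = 0.093325
α₁ = 1/(1 + 0.014125 + 0.093325) = 1/1.1075 = 0.9030; α₂ = α₁·K2/[H⁺] = 0.08427
α₁ + 2α₂ = 1.0715
CA = 1.0715 × 2.35 = 2.52 mmol/kg

CA = 2.52 mmol/kg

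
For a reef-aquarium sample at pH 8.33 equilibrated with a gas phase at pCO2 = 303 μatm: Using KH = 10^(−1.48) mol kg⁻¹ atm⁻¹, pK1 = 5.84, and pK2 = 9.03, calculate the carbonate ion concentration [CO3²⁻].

[CO3²⁻] = 0.619 mmol/kg

[CO2*] = KH · pCO2 = 10^(−1.48) × 303×10^-6 = 1.003×10^-5 mol/kg
α₀ = 1/(1 + K1/[H⁺] + K1K2/[H⁺]²) = 1/(1 + 10^+2.49 + 10^+1.79) = 0.002690
DIC = [CO2*]/α₀ = 1.003×10^-5 / 0.002690 = 3.729 mmol/kg
[CO3²⁻] = α₂·DIC; α₂ = 0.1659, so [CO3²⁻] = 0.1659 × 3.729 = 0.619 mmol/kg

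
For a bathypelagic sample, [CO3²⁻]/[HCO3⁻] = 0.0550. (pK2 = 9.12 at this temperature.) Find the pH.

pH = 7.86

From K2 = [H⁺][CO3²⁻]/[HCO3⁻]:  pH = pK2 + log₁₀([CO3²⁻]/[HCO3⁻])
log₁₀(0.0550) = -1.260
pH = 9.12 + (-1.260) = 7.86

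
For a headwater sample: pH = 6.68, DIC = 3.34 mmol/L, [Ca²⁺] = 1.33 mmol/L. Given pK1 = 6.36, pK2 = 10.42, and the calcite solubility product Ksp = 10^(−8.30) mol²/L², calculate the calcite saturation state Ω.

Ω = 0.109

α₂ = 1 / (1 + [H⁺]/K2 + [H⁺]²/(K1K2)) = 1 / (1 + 10^+3.74 + 10^+3.42)
   = 1 / (1 + 5495.4 + 2630.3) = 1/8126.7 = 0.0001231
[CO3²⁻] = α₂ × DIC = 0.0001231 × 3.34 = 0.0004110 mmol/L = 0.4110 μmol/L
Ksp = 10^(−8.30) = 5.012×10^-9
Ω = [Ca²⁺][CO3²⁻]/Ksp = (1.33×10^-3)(4.110×10^-7) / 5.012×10^-9 = 0.109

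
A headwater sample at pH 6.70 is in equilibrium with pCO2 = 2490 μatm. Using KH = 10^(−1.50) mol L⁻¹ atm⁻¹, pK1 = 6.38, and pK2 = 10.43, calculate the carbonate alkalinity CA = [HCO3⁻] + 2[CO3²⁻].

[CO2*] = KH · pCO2 = 10^(−1.50) × 2490×10^-6 = 7.874×10^-5 mol/L
α₀ = 1/(1 + K1/[H⁺] + K1K2/[H⁺]²) = 1/(1 + 10^+0.32 + 10^-3.41) = 0.3237
DIC = [CO2*]/α₀ = 7.874×10^-5 / 0.3237 = 0.2433 mmol/L
CA = (α₁ + 2α₂)·DIC = (0.6762 + 2×0.0001259) × 0.2433 = 0.165 mmol/L

CA = 0.165 mmol/L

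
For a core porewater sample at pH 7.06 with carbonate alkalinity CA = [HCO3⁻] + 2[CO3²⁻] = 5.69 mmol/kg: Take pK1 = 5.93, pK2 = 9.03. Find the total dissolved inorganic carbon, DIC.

CA = [HCO3⁻] + 2[CO3²⁻] = (α₁ + 2α₂)·DIC
At pH 7.06: [H⁺]/K1 = 10^-1.13 = 0.074131, K2/[H⁺] = 10^-1.97 = 0.010715
α₁ = 1/(1 + 0.074131 + 0.010715) = 1/1.0848 = 0.9218; α₂ = α₁·K2/[H⁺] = 0.009877
α₁ + 2α₂ = 0.9415
DIC = CA / (α₁ + 2α₂) = 5.69 / 0.9415 = 6.04 mmol/kg

DIC = 6.04 mmol/kg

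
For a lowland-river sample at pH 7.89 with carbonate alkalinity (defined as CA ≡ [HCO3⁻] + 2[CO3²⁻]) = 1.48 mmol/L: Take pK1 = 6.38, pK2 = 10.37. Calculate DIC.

CA = [HCO3⁻] + 2[CO3²⁻] = (α₁ + 2α₂)·DIC
At pH 7.89: [H⁺]/K1 = 10^-1.51 = 0.030903, K2/[H⁺] = 10^-2.48 = 0.0033113
α₁ = 1/(1 + 0.030903 + 0.0033113) = 1/1.0342 = 0.9669; α₂ = α₁·K2/[H⁺] = 0.003202
α₁ + 2α₂ = 0.9733
DIC = CA / (α₁ + 2α₂) = 1.48 / 0.9733 = 1.52 mmol/L

DIC = 1.52 mmol/L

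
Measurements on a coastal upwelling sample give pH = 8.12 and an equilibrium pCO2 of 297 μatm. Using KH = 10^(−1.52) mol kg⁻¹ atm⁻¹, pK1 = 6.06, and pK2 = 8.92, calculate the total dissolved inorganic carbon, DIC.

[CO2*] = KH · pCO2 = 10^(−1.52) × 297×10^-6 = 8.969×10^-6 mol/kg
α₀ = 1/(1 + K1/[H⁺] + K1K2/[H⁺]²) = 1/(1 + 10^+2.06 + 10^+1.26) = 0.007462
DIC = [CO2*]/α₀ = 8.969×10^-6 / 0.007462 = 1.20 mmol/kg

DIC = 1.20 mmol/kg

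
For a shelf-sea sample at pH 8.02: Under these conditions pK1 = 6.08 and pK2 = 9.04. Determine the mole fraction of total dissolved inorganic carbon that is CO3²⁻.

α₂ = 0.0863

α₂ = 1 / (1 + [H⁺]/K2 + [H⁺]²/(K1K2)) = 1 / (1 + 10^+1.02 + 10^-0.92)
   = 1 / (1 + 10.471 + 0.12023) = 1/11.592 = 0.08627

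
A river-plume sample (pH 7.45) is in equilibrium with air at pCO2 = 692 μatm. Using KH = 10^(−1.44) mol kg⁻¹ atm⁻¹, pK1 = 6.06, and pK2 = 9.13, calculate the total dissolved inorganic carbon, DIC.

[CO2*] = KH · pCO2 = 10^(−1.44) × 692×10^-6 = 2.513×10^-5 mol/kg
α₀ = 1/(1 + K1/[H⁺] + K1K2/[H⁺]²) = 1/(1 + 10^+1.39 + 10^-0.29) = 0.03837
DIC = [CO2*]/α₀ = 2.513×10^-5 / 0.03837 = 0.655 mmol/kg

DIC = 0.655 mmol/kg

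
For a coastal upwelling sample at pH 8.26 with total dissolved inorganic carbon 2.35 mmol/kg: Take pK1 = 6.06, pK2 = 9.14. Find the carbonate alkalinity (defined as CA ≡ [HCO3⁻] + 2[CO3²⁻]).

CA = 2.61 mmol/kg

CA = [HCO3⁻] + 2[CO3²⁻] = (α₁ + 2α₂)·DIC
At pH 8.26: [H⁺]/K1 = 10^-2.20 = 0.0063096, K2/[H⁺] = 10^-0.88 = 0.13183
α₁ = 1/(1 + 0.0063096 + 0.13183) = 1/1.1381 = 0.8786; α₂ = α₁·K2/[H⁺] = 0.1158
α₁ + 2α₂ = 1.1103
CA = 1.1103 × 2.35 = 2.61 mmol/kg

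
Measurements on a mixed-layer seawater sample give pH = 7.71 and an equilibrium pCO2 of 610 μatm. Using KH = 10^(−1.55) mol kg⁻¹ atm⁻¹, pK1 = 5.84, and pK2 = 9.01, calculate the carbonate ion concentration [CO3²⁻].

[CO2*] = KH · pCO2 = 10^(−1.55) × 610×10^-6 = 1.719×10^-5 mol/kg
α₀ = 1/(1 + K1/[H⁺] + K1K2/[H⁺]²) = 1/(1 + 10^+1.87 + 10^+0.57) = 0.01268
DIC = [CO2*]/α₀ = 1.719×10^-5 / 0.01268 = 1.356 mmol/kg
[CO3²⁻] = α₂·DIC; α₂ = 0.04712, so [CO3²⁻] = 0.04712 × 1.356 = 0.0639 mmol/kg

[CO3²⁻] = 0.0639 mmol/kg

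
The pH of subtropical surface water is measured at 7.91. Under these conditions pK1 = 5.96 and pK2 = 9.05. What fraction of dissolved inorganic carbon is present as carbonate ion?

α₂ = 0.0669

α₂ = 1 / (1 + [H⁺]/K2 + [H⁺]²/(K1K2)) = 1 / (1 + 10^+1.14 + 10^-0.81)
   = 1 / (1 + 13.804 + 0.15488) = 1/14.959 = 0.06685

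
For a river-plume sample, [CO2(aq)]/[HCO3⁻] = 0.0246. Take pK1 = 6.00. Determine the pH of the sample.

pH = 7.61

From K1 = [H⁺][HCO3⁻]/[CO2(aq)]:  pH = pK1 − log₁₀([CO2(aq)]/[HCO3⁻])
log₁₀(0.0246) = -1.609
pH = 6.00 − (-1.609) = 7.61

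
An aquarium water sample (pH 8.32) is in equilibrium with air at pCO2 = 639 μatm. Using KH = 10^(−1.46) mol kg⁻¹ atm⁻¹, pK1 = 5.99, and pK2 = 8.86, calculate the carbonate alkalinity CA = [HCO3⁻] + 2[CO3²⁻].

CA = 7.47 mmol/kg

[CO2*] = KH · pCO2 = 10^(−1.46) × 639×10^-6 = 2.216×10^-5 mol/kg
α₀ = 1/(1 + K1/[H⁺] + K1K2/[H⁺]²) = 1/(1 + 10^+2.33 + 10^+1.79) = 0.003617
DIC = [CO2*]/α₀ = 2.216×10^-5 / 0.003617 = 6.125 mmol/kg
CA = (α₁ + 2α₂)·DIC = (0.7733 + 2×0.2230) × 6.125 = 7.47 mmol/kg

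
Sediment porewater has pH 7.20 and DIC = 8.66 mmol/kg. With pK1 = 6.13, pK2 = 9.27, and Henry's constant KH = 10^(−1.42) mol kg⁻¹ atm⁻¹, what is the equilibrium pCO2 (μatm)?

pCO2 = 1.77×10^4 μatm

α₀ = 1 / (1 + K1/[H⁺] + K1K2/[H⁺]²) = 1 / (1 + 10^+1.07 + 10^-1.00)
   = 1 / (1 + 11.749 + 0.10000) = 1/12.849 = 0.07783
[CO2*] = α₀ × DIC = 0.07783 × 8.66 = 0.6740 mmol/kg
pCO2 = [CO2*]/KH = 6.740×10^-4 / 3.802×10^-2 = 1.77×10^4 μatm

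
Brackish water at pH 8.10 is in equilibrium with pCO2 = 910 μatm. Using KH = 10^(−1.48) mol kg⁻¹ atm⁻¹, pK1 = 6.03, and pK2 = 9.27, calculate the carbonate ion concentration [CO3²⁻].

[CO3²⁻] = 0.239 mmol/kg

[CO2*] = KH · pCO2 = 10^(−1.48) × 910×10^-6 = 3.013×10^-5 mol/kg
α₀ = 1/(1 + K1/[H⁺] + K1K2/[H⁺]²) = 1/(1 + 10^+2.07 + 10^+0.90) = 0.007909
DIC = [CO2*]/α₀ = 3.013×10^-5 / 0.007909 = 3.810 mmol/kg
[CO3²⁻] = α₂·DIC; α₂ = 0.06283, so [CO3²⁻] = 0.06283 × 3.810 = 0.239 mmol/kg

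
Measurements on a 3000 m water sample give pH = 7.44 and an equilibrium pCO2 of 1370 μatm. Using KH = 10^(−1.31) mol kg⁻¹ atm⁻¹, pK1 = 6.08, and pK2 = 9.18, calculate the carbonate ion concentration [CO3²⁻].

[CO3²⁻] = 0.0280 mmol/kg

[CO2*] = KH · pCO2 = 10^(−1.31) × 1370×10^-6 = 6.710×10^-5 mol/kg
α₀ = 1/(1 + K1/[H⁺] + K1K2/[H⁺]²) = 1/(1 + 10^+1.36 + 10^-0.38) = 0.04111
DIC = [CO2*]/α₀ = 6.710×10^-5 / 0.04111 = 1.632 mmol/kg
[CO3²⁻] = α₂·DIC; α₂ = 0.01714, so [CO3²⁻] = 0.01714 × 1.632 = 0.0280 mmol/kg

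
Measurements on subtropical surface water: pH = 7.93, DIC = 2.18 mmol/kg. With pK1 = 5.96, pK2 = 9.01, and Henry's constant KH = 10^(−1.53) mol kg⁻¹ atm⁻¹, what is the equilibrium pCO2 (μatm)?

α₀ = 1 / (1 + K1/[H⁺] + K1K2/[H⁺]²) = 1 / (1 + 10^+1.97 + 10^+0.89)
   = 1 / (1 + 93.325 + 7.7625) = 1/102.09 = 0.009795
[CO2*] = α₀ × DIC = 0.009795 × 2.18 = 0.02135 mmol/kg
pCO2 = [CO2*]/KH = 2.135×10^-5 / 2.951×10^-2 = 724 μatm

pCO2 = 724 μatm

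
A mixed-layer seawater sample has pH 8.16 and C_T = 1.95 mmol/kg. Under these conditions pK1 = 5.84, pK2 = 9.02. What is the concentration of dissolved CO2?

α₀ = 1 / (1 + K1/[H⁺] + K1K2/[H⁺]²) = 1 / (1 + 10^+2.32 + 10^+1.46)
   = 1 / (1 + 208.93 + 28.840) = 1/238.77 = 0.004188
[CO2*] = α₀ × DIC = 0.004188 × 1.95 = 0.00817 mmol/kg = 8.17 μmol/kg

[CO2*] = 8.17 μmol/kg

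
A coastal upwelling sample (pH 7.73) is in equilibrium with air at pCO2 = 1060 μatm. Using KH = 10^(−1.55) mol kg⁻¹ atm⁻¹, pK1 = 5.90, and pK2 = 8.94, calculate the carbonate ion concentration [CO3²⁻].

[CO3²⁻] = 0.125 mmol/kg

[CO2*] = KH · pCO2 = 10^(−1.55) × 1060×10^-6 = 2.987×10^-5 mol/kg
α₀ = 1/(1 + K1/[H⁺] + K1K2/[H⁺]²) = 1/(1 + 10^+1.83 + 10^+0.62) = 0.01374
DIC = [CO2*]/α₀ = 2.987×10^-5 / 0.01374 = 2.174 mmol/kg
[CO3²⁻] = α₂·DIC; α₂ = 0.05728, so [CO3²⁻] = 0.05728 × 2.174 = 0.125 mmol/kg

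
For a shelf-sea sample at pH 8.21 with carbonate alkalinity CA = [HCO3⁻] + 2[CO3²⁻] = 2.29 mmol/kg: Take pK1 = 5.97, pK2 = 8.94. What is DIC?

DIC = 1.99 mmol/kg

CA = [HCO3⁻] + 2[CO3²⁻] = (α₁ + 2α₂)·DIC
At pH 8.21: [H⁺]/K1 = 10^-2.24 = 0.0057544, K2/[H⁺] = 10^-0.73 = 0.18621
α₁ = 1/(1 + 0.0057544 + 0.18621) = 1/1.1920 = 0.8390; α₂ = α₁·K2/[H⁺] = 0.1562
α₁ + 2α₂ = 1.1514
DIC = CA / (α₁ + 2α₂) = 2.29 / 1.1514 = 1.99 mmol/kg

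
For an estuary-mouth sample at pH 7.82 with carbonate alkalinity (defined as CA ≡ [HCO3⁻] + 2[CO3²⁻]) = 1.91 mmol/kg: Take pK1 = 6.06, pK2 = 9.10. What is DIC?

DIC = 1.85 mmol/kg

CA = [HCO3⁻] + 2[CO3²⁻] = (α₁ + 2α₂)·DIC
At pH 7.82: [H⁺]/K1 = 10^-1.76 = 0.017378, K2/[H⁺] = 10^-1.28 = 0.052481
α₁ = 1/(1 + 0.017378 + 0.052481) = 1/1.0699 = 0.9347; α₂ = α₁·K2/[H⁺] = 0.04905
α₁ + 2α₂ = 1.0328
DIC = CA / (α₁ + 2α₂) = 1.91 / 1.0328 = 1.85 mmol/kg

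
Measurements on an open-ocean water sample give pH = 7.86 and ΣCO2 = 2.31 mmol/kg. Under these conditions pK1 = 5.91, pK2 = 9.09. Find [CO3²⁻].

[CO3²⁻] = 0.127 mmol/kg

α₂ = 1 / (1 + [H⁺]/K2 + [H⁺]²/(K1K2)) = 1 / (1 + 10^+1.23 + 10^-0.72)
   = 1 / (1 + 16.982 + 0.19055) = 1/18.173 = 0.05503
[CO3²⁻] = α₂ × DIC = 0.05503 × 2.31 = 0.127 mmol/kg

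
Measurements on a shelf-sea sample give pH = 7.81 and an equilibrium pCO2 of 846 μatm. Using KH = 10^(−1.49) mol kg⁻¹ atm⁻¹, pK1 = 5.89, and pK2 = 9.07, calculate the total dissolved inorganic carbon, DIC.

[CO2*] = KH · pCO2 = 10^(−1.49) × 846×10^-6 = 2.738×10^-5 mol/kg
α₀ = 1/(1 + K1/[H⁺] + K1K2/[H⁺]²) = 1/(1 + 10^+1.92 + 10^+0.66) = 0.01127
DIC = [CO2*]/α₀ = 2.738×10^-5 / 0.01127 = 2.43 mmol/kg

DIC = 2.43 mmol/kg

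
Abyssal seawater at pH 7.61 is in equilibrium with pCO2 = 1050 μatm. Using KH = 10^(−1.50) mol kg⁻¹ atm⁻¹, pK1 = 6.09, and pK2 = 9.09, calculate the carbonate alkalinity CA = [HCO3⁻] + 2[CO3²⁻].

CA = 1.17 mmol/kg

[CO2*] = KH · pCO2 = 10^(−1.50) × 1050×10^-6 = 3.320×10^-5 mol/kg
α₀ = 1/(1 + K1/[H⁺] + K1K2/[H⁺]²) = 1/(1 + 10^+1.52 + 10^+0.04) = 0.02840
DIC = [CO2*]/α₀ = 3.320×10^-5 / 0.02840 = 1.169 mmol/kg
CA = (α₁ + 2α₂)·DIC = (0.9405 + 2×0.03114) × 1.169 = 1.17 mmol/kg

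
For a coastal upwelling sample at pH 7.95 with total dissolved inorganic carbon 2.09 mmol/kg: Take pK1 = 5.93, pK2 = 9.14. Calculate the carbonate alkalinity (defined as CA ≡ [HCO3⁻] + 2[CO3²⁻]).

CA = 2.20 mmol/kg

CA = [HCO3⁻] + 2[CO3²⁻] = (α₁ + 2α₂)·DIC
At pH 7.95: [H⁺]/K1 = 10^-2.02 = 0.0095499, K2/[H⁺] = 10^-1.19 = 0.064565
α₁ = 1/(1 + 0.0095499 + 0.064565) = 1/1.0741 = 0.9310; α₂ = α₁·K2/[H⁺] = 0.06011
α₁ + 2α₂ = 1.0512
CA = 1.0512 × 2.09 = 2.20 mmol/kg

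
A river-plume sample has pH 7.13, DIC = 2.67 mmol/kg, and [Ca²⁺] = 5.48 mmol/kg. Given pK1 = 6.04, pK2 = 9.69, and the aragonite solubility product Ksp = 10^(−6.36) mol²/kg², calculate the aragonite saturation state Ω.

α₂ = 1 / (1 + [H⁺]/K2 + [H⁺]²/(K1K2)) = 1 / (1 + 10^+2.56 + 10^+1.47)
   = 1 / (1 + 363.08 + 29.512) = 1/393.59 = 0.002541
[CO3²⁻] = α₂ × DIC = 0.002541 × 2.67 = 0.006784 mmol/kg = 6.784 μmol/kg
Ksp = 10^(−6.36) = 4.365×10^-7
Ω = [Ca²⁺][CO3²⁻]/Ksp = (5.48×10^-3)(6.784×10^-6) / 4.365×10^-7 = 0.0852

Ω = 0.0852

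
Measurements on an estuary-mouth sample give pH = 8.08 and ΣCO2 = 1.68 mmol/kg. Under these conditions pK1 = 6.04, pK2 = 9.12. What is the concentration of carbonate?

α₂ = 1 / (1 + [H⁺]/K2 + [H⁺]²/(K1K2)) = 1 / (1 + 10^+1.04 + 10^-1.00)
   = 1 / (1 + 10.965 + 0.10000) = 1/12.065 = 0.08289
[CO3²⁻] = α₂ × DIC = 0.08289 × 1.68 = 0.139 mmol/kg

[CO3²⁻] = 0.139 mmol/kg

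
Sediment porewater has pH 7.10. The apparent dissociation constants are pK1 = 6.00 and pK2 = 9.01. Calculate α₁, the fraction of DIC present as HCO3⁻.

α₁ = 1 / (1 + [H⁺]/K1 + K2/[H⁺]) = 1 / (1 + 10^-1.10 + 10^-1.91)
   = 1 / (1 + 0.079433 + 0.012303) = 1/1.0917 = 0.9160

α₁ = 0.916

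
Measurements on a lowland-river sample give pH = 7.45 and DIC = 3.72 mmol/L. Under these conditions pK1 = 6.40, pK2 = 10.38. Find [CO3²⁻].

[CO3²⁻] = 4.01 μmol/L

α₂ = 1 / (1 + [H⁺]/K2 + [H⁺]²/(K1K2)) = 1 / (1 + 10^+2.93 + 10^+1.88)
   = 1 / (1 + 851.14 + 75.858) = 1/928.00 = 0.001078
[CO3²⁻] = α₂ × DIC = 0.001078 × 3.72 = 0.00401 mmol/L = 4.01 μmol/L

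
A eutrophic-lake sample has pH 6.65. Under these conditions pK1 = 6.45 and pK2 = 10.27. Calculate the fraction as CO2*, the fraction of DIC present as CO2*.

α₀ = 0.387

α₀ = 1 / (1 + K1/[H⁺] + K1K2/[H⁺]²) = 1 / (1 + 10^+0.20 + 10^-3.42)
   = 1 / (1 + 1.5849 + 0.00038019) = 1/2.5853 = 0.3868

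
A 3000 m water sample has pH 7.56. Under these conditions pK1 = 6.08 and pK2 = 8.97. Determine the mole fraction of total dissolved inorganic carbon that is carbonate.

α₂ = 1 / (1 + [H⁺]/K2 + [H⁺]²/(K1K2)) = 1 / (1 + 10^+1.41 + 10^-0.07)
   = 1 / (1 + 25.704 + 0.85114) = 1/27.555 = 0.03629

α₂ = 0.0363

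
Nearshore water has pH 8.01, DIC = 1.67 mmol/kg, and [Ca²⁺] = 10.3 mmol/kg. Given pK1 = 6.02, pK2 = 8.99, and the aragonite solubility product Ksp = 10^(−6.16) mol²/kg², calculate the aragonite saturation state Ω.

α₂ = 1 / (1 + [H⁺]/K2 + [H⁺]²/(K1K2)) = 1 / (1 + 10^+0.98 + 10^-1.01)
   = 1 / (1 + 9.5499 + 0.097724) = 1/10.648 = 0.09392
[CO3²⁻] = α₂ × DIC = 0.09392 × 1.67 = 0.1568 mmol/kg
Ksp = 10^(−6.16) = 6.918×10^-7
Ω = [Ca²⁺][CO3²⁻]/Ksp = (10.3×10^-3)(1.568×10^-4) / 6.918×10^-7 = 2.34

Ω = 2.34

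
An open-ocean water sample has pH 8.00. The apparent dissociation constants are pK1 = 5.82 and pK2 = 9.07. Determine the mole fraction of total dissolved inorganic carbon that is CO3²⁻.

α₂ = 0.0780

α₂ = 1 / (1 + [H⁺]/K2 + [H⁺]²/(K1K2)) = 1 / (1 + 10^+1.07 + 10^-1.11)
   = 1 / (1 + 11.749 + 0.077625) = 1/12.827 = 0.07796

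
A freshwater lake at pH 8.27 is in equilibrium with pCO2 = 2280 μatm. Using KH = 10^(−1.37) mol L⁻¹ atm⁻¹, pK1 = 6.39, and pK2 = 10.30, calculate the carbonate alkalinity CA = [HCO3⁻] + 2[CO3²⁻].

[CO2*] = KH · pCO2 = 10^(−1.37) × 2280×10^-6 = 9.726×10^-5 mol/L
α₀ = 1/(1 + K1/[H⁺] + K1K2/[H⁺]²) = 1/(1 + 10^+1.88 + 10^-0.15) = 0.01289
DIC = [CO2*]/α₀ = 9.726×10^-5 / 0.01289 = 7.544 mmol/L
CA = (α₁ + 2α₂)·DIC = (0.9780 + 2×0.009127) × 7.544 = 7.52 mmol/L

CA = 7.52 mmol/L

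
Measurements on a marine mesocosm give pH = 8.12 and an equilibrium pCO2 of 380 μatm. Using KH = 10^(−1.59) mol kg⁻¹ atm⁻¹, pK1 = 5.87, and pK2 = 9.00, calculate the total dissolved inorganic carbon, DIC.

DIC = 1.98 mmol/kg

[CO2*] = KH · pCO2 = 10^(−1.59) × 380×10^-6 = 9.768×10^-6 mol/kg
α₀ = 1/(1 + K1/[H⁺] + K1K2/[H⁺]²) = 1/(1 + 10^+2.25 + 10^+1.37) = 0.004944
DIC = [CO2*]/α₀ = 9.768×10^-6 / 0.004944 = 1.98 mmol/kg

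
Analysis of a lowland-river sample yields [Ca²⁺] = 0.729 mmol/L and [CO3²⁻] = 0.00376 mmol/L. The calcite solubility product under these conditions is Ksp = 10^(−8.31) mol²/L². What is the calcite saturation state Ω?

Ω = 0.560

Ksp = 10^(−8.31) = 4.898×10^-9
Ω = [Ca²⁺][CO3²⁻]/Ksp = (0.729×10^-3)(0.00376×10^-3) / 4.898×10^-9 = 0.560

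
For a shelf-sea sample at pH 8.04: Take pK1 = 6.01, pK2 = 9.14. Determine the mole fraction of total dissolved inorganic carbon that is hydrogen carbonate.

α₁ = 1 / (1 + [H⁺]/K1 + K2/[H⁺]) = 1 / (1 + 10^-2.03 + 10^-1.10)
   = 1 / (1 + 0.0093325 + 0.079433) = 1/1.0888 = 0.9185

α₁ = 0.918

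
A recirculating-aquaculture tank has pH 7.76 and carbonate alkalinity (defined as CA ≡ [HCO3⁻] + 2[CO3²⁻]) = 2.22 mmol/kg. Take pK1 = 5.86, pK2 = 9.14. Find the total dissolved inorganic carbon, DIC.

DIC = 2.16 mmol/kg

CA = [HCO3⁻] + 2[CO3²⁻] = (α₁ + 2α₂)·DIC
At pH 7.76: [H⁺]/K1 = 10^-1.90 = 0.012589, K2/[H⁺] = 10^-1.38 = 0.041687
α₁ = 1/(1 + 0.012589 + 0.041687) = 1/1.0543 = 0.9485; α₂ = α₁·K2/[H⁺] = 0.03954
α₁ + 2α₂ = 1.0276
DIC = CA / (α₁ + 2α₂) = 2.22 / 1.0276 = 2.16 mmol/kg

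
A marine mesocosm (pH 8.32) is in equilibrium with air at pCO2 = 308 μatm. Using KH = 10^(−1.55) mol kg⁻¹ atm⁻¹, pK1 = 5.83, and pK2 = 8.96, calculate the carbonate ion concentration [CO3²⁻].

[CO2*] = KH · pCO2 = 10^(−1.55) × 308×10^-6 = 8.681×10^-6 mol/kg
α₀ = 1/(1 + K1/[H⁺] + K1K2/[H⁺]²) = 1/(1 + 10^+2.49 + 10^+1.85) = 0.002626
DIC = [CO2*]/α₀ = 8.681×10^-6 / 0.002626 = 3.306 mmol/kg
[CO3²⁻] = α₂·DIC; α₂ = 0.1859, so [CO3²⁻] = 0.1859 × 3.306 = 0.615 mmol/kg

[CO3²⁻] = 0.615 mmol/kg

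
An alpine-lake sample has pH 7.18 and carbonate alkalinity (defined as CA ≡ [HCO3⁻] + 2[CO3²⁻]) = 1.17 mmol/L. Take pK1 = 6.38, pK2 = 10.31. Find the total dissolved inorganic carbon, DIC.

CA = [HCO3⁻] + 2[CO3²⁻] = (α₁ + 2α₂)·DIC
At pH 7.18: [H⁺]/K1 = 10^-0.80 = 0.15849, K2/[H⁺] = 10^-3.13 = 0.00074131
α₁ = 1/(1 + 0.15849 + 0.00074131) = 1/1.1592 = 0.8626; α₂ = α₁·K2/[H⁺] = 0.0006395
α₁ + 2α₂ = 0.8639
DIC = CA / (α₁ + 2α₂) = 1.17 / 0.8639 = 1.35 mmol/L

DIC = 1.35 mmol/L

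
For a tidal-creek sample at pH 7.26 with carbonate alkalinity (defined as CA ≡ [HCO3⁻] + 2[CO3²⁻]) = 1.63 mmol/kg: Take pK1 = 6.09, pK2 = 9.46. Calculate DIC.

CA = [HCO3⁻] + 2[CO3²⁻] = (α₁ + 2α₂)·DIC
At pH 7.26: [H⁺]/K1 = 10^-1.17 = 0.067608, K2/[H⁺] = 10^-2.20 = 0.0063096
α₁ = 1/(1 + 0.067608 + 0.0063096) = 1/1.0739 = 0.9312; α₂ = α₁·K2/[H⁺] = 0.005875
α₁ + 2α₂ = 0.9429
DIC = CA / (α₁ + 2α₂) = 1.63 / 0.9429 = 1.73 mmol/kg

DIC = 1.73 mmol/kg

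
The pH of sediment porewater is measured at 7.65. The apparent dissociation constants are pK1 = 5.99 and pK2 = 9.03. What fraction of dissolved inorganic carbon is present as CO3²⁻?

α₂ = 1 / (1 + [H⁺]/K2 + [H⁺]²/(K1K2)) = 1 / (1 + 10^+1.38 + 10^-0.28)
   = 1 / (1 + 23.988 + 0.52481) = 1/25.513 = 0.03920

α₂ = 0.0392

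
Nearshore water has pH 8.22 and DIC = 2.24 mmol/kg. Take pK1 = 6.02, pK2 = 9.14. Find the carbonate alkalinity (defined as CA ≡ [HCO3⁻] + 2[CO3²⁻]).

CA = 2.47 mmol/kg

CA = [HCO3⁻] + 2[CO3²⁻] = (α₁ + 2α₂)·DIC
At pH 8.22: [H⁺]/K1 = 10^-2.20 = 0.0063096, K2/[H⁺] = 10^-0.92 = 0.12023
α₁ = 1/(1 + 0.0063096 + 0.12023) = 1/1.1265 = 0.8877; α₂ = α₁·K2/[H⁺] = 0.1067
α₁ + 2α₂ = 1.1011
CA = 1.1011 × 2.24 = 2.47 mmol/kg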